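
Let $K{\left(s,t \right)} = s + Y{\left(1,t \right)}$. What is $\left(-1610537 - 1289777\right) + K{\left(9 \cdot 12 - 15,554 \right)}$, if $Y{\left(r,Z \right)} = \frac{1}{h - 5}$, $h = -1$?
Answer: $- \frac{17401327}{6} \approx -2.9002 \cdot 10^{6}$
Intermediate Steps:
$Y{\left(r,Z \right)} = - \frac{1}{6}$ ($Y{\left(r,Z \right)} = \frac{1}{-1 - 5} = \frac{1}{-6} = - \frac{1}{6}$)
$K{\left(s,t \right)} = - \frac{1}{6} + s$ ($K{\left(s,t \right)} = s - \frac{1}{6} = - \frac{1}{6} + s$)
$\left(-1610537 - 1289777\right) + K{\left(9 \cdot 12 - 15,554 \right)} = \left(-1610537 - 1289777\right) + \left(- \frac{1}{6} + \left(9 \cdot 12 - 15\right)\right) = -2900314 + \left(- \frac{1}{6} + \left(108 - 15\right)\right) = -2900314 + \left(- \frac{1}{6} + 93\right) = -2900314 + \frac{557}{6} = - \frac{17401327}{6}$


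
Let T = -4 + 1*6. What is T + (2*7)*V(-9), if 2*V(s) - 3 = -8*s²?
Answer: -4513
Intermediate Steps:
V(s) = 3/2 - 4*s² (V(s) = 3/2 + (-8*s²)/2 = 3/2 - 4*s²)
T = 2 (T = -4 + 6 = 2)
T + (2*7)*V(-9) = 2 + (2*7)*(3/2 - 4*(-9)²) = 2 + 14*(3/2 - 4*81) = 2 + 14*(3/2 - 324) = 2 + 14*(-645/2) = 2 - 4515 = -4513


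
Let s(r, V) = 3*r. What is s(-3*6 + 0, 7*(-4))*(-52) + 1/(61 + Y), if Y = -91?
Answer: 84239/30 ≈ 2808.0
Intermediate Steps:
s(-3*6 + 0, 7*(-4))*(-52) + 1/(61 + Y) = (3*(-3*6 + 0))*(-52) + 1/(61 - 91) = (3*(-18 + 0))*(-52) + 1/(-30) = (3*(-18))*(-52) - 1/30 = -54*(-52) - 1/30 = 2808 - 1/30 = 84239/30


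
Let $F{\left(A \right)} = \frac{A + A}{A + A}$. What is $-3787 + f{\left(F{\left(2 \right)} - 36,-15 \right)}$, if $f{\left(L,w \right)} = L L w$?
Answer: $-22162$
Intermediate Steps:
$F{\left(A \right)} = 1$ ($F{\left(A \right)} = \frac{2 A}{2 A} = 2 A \frac{1}{2 A} = 1$)
$f{\left(L,w \right)} = w L^{2}$
$-3787 + f{\left(F{\left(2 \right)} - 36,-15 \right)} = -3787 - 15 \left(1 - 36\right)^{2} = -3787 - 15 \left(-35\right)^{2} = -3787 - 18375 = -22162$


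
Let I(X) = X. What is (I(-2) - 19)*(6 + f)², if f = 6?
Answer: -3024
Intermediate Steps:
(I(-2) - 19)*(6 + f)² = (-2 - 19)*(6 + 6)² = -21*12² = -21*144 = -3024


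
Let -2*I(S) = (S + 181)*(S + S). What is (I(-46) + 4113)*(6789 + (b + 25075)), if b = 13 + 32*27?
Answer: 337985343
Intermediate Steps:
b = 877 (b = 13 + 864 = 877)
I(S) = -S*(181 + S) (I(S) = -(S + 181)*(S + S)/2 = -(181 + S)*2*S/2 = -S*(181 + S))
(I(-46) + 4113)*(6789 + (b + 25075)) = (-1*(-46)*(181 - 46) + 4113)*(6789 + (877 + 25075)) = (-1*(-46)*135 + 4113)*(6789 + 25952) = (6210 + 4113)*32741 = 10323*32741 = 337985343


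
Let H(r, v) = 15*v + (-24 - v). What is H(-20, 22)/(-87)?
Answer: -284/87 ≈ -3.2644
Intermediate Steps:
H(r, v) = -24 + 14*v
H(-20, 22)/(-87) = (-24 + 14*22)/(-87) = (-24 + 308)*(-1/87) = 284*(-1/87) = -284/87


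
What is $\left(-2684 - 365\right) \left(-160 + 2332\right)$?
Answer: $-6622428$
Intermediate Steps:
$\left(-2684 - 365\right) \left(-160 + 2332\right) = \left(-3049\right) 2172 = -6622428$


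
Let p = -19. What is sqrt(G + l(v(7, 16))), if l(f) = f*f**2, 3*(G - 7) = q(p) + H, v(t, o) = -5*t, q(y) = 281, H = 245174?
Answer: sqrt(350553)/3 ≈ 197.36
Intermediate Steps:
G = 245476/3 (G = 7 + (281 + 245174)/3 = 7 + (1/3)*245455 = 7 + 245455/3 = 245476/3 ≈ 81825.)
l(f) = f**3
sqrt(G + l(v(7, 16))) = sqrt(245476/3 + (-5*7)**3) = sqrt(245476/3 + (-35)**3) = sqrt(245476/3 - 42875) = sqrt(116851/3) = sqrt(350553)/3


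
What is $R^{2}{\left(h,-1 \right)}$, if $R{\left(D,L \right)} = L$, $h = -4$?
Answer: $1$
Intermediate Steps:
$R^{2}{\left(h,-1 \right)} = \left(-1\right)^{2} = 1$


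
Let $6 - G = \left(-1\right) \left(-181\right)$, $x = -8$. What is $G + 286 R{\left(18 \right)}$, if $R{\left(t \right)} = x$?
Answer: $-2463$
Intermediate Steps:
$R{\left(t \right)} = -8$
$G = -175$ ($G = 6 - \left(-1\right) \left(-181\right) = 6 - 181 = -175$)
$G + 286 R{\left(18 \right)} = -175 + 286 \left(-8\right) = -175 - 2288 = -2463$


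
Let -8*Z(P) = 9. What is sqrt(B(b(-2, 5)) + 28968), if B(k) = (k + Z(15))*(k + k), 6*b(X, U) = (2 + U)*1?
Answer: sqrt(4171406)/12 ≈ 170.20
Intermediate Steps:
Z(P) = -9/8 (Z(P) = -1/8*9 = -9/8)
b(X, U) = 1/3 + U/6 (b(X, U) = ((2 + U)*1)/6 = (2 + U)/6 = 1/3 + U/6)
B(k) = 2*k*(-9/8 + k) (B(k) = (k - 9/8)*(k + k) = (-9/8 + k)*(2*k) = 2*k*(-9/8 + k))
sqrt(B(b(-2, 5)) + 28968) = sqrt((1/3 + (1/6)*5)*(-9 + 8*(1/3 + (1/6)*5))/4 + 28968) = sqrt((1/3 + 5/6)*(-9 + 8*(1/3 + 5/6))/4 + 28968) = sqrt((1/4)*(7/6)*(-9 + 8*(7/6)) + 28968) = sqrt((1/4)*(7/6)*(-9 + 28/3) + 28968) = sqrt((1/4)*(7/6)*(1/3) + 28968) = sqrt(7/72 + 28968) = sqrt(2085703/72) = sqrt(4171406)/12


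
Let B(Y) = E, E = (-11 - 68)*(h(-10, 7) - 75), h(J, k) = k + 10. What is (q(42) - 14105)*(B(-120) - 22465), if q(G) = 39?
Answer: 251542278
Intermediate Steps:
h(J, k) = 10 + k
E = 4582 (E = (-11 - 68)*((10 + 7) - 75) = -79*(17 - 75) = -79*(-58) = 4582)
B(Y) = 4582
(q(42) - 14105)*(B(-120) - 22465) = (39 - 14105)*(4582 - 22465) = -14066*(-17883) = 251542278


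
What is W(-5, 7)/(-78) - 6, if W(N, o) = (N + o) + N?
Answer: -155/26 ≈ -5.9615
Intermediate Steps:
W(N, o) = o + 2*N
W(-5, 7)/(-78) - 6 = (7 + 2*(-5))/(-78) - 6 = (7 - 10)*(-1/78) - 6 = -3*(-1/78) - 6 = 1/26 - 6 = -155/26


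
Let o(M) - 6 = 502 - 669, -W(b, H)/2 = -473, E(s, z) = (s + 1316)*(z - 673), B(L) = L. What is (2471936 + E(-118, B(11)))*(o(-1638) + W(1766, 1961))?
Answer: 1317905100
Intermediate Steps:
E(s, z) = (-673 + z)*(1316 + s) (E(s, z) = (1316 + s)*(-673 + z) = (-673 + z)*(1316 + s))
W(b, H) = 946 (W(b, H) = -2*(-473) = 946)
o(M) = -161 (o(M) = 6 + (502 - 669) = 6 - 167 = -161)
(2471936 + E(-118, B(11)))*(o(-1638) + W(1766, 1961)) = (2471936 + (-885668 - 673*(-118) + 1316*11 - 118*11))*(-161 + 946) = (2471936 + (-885668 + 79414 + 14476 - 1298))*785 = (2471936 - 793076)*785 = 1678860*785 = 1317905100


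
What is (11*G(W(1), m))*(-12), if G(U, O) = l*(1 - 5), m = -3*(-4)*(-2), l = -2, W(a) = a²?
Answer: -1056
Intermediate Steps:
m = -24 (m = 12*(-2) = -24)
G(U, O) = 8 (G(U, O) = -2*(1 - 5) = -2*(-4) = 8)
(11*G(W(1), m))*(-12) = (11*8)*(-12) = 88*(-12) = -1056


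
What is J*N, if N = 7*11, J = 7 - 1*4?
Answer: 231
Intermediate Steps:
J = 3 (J = 7 - 4 = 3)
N = 77
J*N = 3*77 = 231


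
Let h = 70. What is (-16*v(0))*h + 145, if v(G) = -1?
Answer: 1265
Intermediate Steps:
(-16*v(0))*h + 145 = -16*(-1)*70 + 145 = 16*70 + 145 = 1120 + 145 = 1265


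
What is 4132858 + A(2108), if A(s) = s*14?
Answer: 4162370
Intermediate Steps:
A(s) = 14*s
4132858 + A(2108) = 4132858 + 14*2108 = 4132858 + 29512 = 4162370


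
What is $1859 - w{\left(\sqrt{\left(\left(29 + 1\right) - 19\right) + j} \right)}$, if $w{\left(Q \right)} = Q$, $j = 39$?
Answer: $1859 - 5 \sqrt{2} \approx 1851.9$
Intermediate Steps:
$1859 - w{\left(\sqrt{\left(\left(29 + 1\right) - 19\right) + j} \right)} = 1859 - \sqrt{\left(\left(29 + 1\right) - 19\right) + 39} = 1859 - \sqrt{\left(30 - 19\right) + 39} = 1859 - \sqrt{11 + 39} = 1859 - \sqrt{50} = 1859 - 5 \sqrt{2}$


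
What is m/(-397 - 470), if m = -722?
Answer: 722/867 ≈ 0.83276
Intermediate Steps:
m/(-397 - 470) = -722/(-397 - 470) = -722/(-867) = -722*(-1/867) = 722/867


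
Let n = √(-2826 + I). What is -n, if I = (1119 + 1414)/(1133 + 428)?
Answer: -I*√6882219533/1561 ≈ -53.145*I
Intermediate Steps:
I = 2533/1561 ≈ 1.6227
n = I*√6882219533/1561 (n = √(-2826 + 2533/1561) = √(-4408853/1561) = I*√6882219533/1561 ≈ 53.145*I)
-n = -I*√6882219533/1561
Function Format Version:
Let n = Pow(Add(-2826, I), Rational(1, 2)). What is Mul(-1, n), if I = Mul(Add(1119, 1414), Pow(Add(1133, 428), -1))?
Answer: Mul(Rational(-1, 1561), I, Pow(6882219533, Rational(1, 2))) ≈ Mul(-53.145, I)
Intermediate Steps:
I = Rational(2533, 1561) (I = Mul(2533, Pow(1561, -1)) = Mul(2533, Rational(1, 1561)) = Rational(2533, 1561) ≈ 1.6227)
n = Mul(Rational(1, 1561), I, Pow(6882219533, Rational(1, 2))) (n = Pow(Add(-2826, Rational(2533, 1561)), Rational(1, 2)) = Pow(Rational(-4408853, 1561), Rational(1, 2)) = Mul(Rational(1, 1561), I, Pow(6882219533, Rational(1, 2))) ≈ Mul(53.145, I))
Mul(-1, n) = Mul(-1, Mul(Rational(1, 1561), I, Pow(6882219533, Rational(1, 2)))) = Mul(Rational(-1, 1561), I, Pow(6882219533, Rational(1, 2)))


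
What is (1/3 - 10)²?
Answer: 841/9 ≈ 93.444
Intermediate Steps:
(1/3 - 10)² = (⅓ - 10)² = (-29/3)² = 841/9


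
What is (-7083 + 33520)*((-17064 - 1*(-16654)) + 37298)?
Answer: 975208056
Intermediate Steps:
(-7083 + 33520)*((-17064 - 1*(-16654)) + 37298) = 26437*((-17064 + 16654) + 37298) = 26437*(-410 + 37298) = 26437*36888 = 975208056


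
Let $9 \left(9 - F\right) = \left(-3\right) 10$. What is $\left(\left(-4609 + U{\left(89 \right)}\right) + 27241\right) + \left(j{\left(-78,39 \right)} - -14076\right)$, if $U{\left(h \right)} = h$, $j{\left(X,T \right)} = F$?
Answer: $\frac{110428}{3} \approx 36809.0$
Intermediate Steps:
$F = \frac{37}{3}$ ($F = 9 - \frac{\left(-3\right) 10}{9} = 9 - - \frac{10}{3} = 9 + \frac{10}{3} = \frac{37}{3} \approx 12.333$)
$j{\left(X,T \right)} = \frac{37}{3}$
$\left(\left(-4609 + U{\left(89 \right)}\right) + 27241\right) + \left(j{\left(-78,39 \right)} - -14076\right) = \left(\left(-4609 + 89\right) + 27241\right) + \left(\frac{37}{3} - -14076\right) = \left(-4520 + 27241\right) + \left(\frac{37}{3} + 14076\right) = 22721 + \frac{42265}{3} = \frac{110428}{3}$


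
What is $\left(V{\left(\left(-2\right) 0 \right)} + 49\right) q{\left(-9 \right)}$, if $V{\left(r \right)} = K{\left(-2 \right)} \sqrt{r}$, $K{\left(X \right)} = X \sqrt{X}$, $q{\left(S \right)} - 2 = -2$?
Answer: $0$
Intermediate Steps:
$q{\left(S \right)} = 0$ ($q{\left(S \right)} = 2 - 2 = 0$)
$K{\left(X \right)} = X^{\frac{3}{2}}$
$V{\left(r \right)} = - 2 i \sqrt{2} \sqrt{r}$ ($V{\left(r \right)} = \left(-2\right)^{\frac{3}{2}} \sqrt{r} = - 2 i \sqrt{2} \sqrt{r}$)
$\left(V{\left(\left(-2\right) 0 \right)} + 49\right) q{\left(-9 \right)} = \left(- 2 i \sqrt{2} \sqrt{\left(-2\right) 0} + 49\right) 0 = \left(- 2 i \sqrt{2} \sqrt{0} + 49\right) 0 = \left(\left(-2\right) i \sqrt{2} \cdot 0 + 49\right) 0 = \left(0 + 49\right) 0 = 49 \cdot 0 = 0$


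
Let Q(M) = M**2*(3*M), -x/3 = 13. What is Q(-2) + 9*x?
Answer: -375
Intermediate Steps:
x = -39 (x = -3*13 = -39)
Q(M) = 3*M**3
Q(-2) + 9*x = 3*(-2)**3 + 9*(-39) = 3*(-8) - 351 = -24 - 351 = -375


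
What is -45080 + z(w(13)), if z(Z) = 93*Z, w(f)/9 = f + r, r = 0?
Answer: -34199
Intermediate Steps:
w(f) = 9*f (w(f) = 9*(f + 0) = 9*f)
-45080 + z(w(13)) = -45080 + 93*(9*13) = -45080 + 93*117 = -45080 + 10881 = -34199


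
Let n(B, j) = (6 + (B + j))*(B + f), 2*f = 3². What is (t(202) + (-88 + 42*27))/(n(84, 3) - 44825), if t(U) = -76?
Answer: -1940/73189 ≈ -0.026507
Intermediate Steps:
f = 9/2 (f = (½)*3² = (½)*9 = 9/2 ≈ 4.5000)
n(B, j) = (9/2 + B)*(6 + B + j) (n(B, j) = (6 + (B + j))*(B + 9/2) = (6 + B + j)*(9/2 + B) = (9/2 + B)*(6 + B + j))
(t(202) + (-88 + 42*27))/(n(84, 3) - 44825) = (-76 + (-88 + 42*27))/((27 + 84² + (9/2)*3 + (21/2)*84 + 84*3) - 44825) = (-76 + (-88 + 1134))/((27 + 7056 + 27/2 + 882 + 252) - 44825) = (-76 + 1046)/(16461/2 - 44825) = 970/(-73189/2) = 970*(-2/73189) = -1940/73189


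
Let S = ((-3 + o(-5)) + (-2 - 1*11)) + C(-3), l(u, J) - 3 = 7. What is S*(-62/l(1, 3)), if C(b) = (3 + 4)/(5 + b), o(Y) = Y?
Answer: 217/2 ≈ 108.50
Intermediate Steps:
l(u, J) = 10 (l(u, J) = 3 + 7 = 10)
C(b) = 7/(5 + b)
S = -35/2 (S = ((-3 - 5) + (-2 - 1*11)) + 7/(5 - 3) = (-8 + (-2 - 11)) + 7/2 = (-8 - 13) + 7*(½) = -21 + 7/2 = -35/2 ≈ -17.500)
S*(-62/l(1, 3)) = -(-1085)/10 = -35/2*(-31/5) = 217/2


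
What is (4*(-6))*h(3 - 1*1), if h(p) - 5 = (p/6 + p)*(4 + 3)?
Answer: -512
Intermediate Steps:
h(p) = 5 + 49*p/6 (h(p) = 5 + (p/6 + p)*(4 + 3) = 5 + (p*(⅙) + p)*7 = 5 + (p/6 + p)*7 = 5 + (7*p/6)*7 = 5 + 49*p/6)
(4*(-6))*h(3 - 1*1) = (4*(-6))*(5 + 49*(3 - 1*1)/6) = -24*(5 + 49*(3 - 1)/6) = -24*(5 + (49/6)*2) = -24*(5 + 49/3) = -24*64/3 = -512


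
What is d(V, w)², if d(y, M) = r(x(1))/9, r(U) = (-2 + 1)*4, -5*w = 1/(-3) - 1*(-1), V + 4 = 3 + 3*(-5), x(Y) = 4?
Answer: 16/81 ≈ 0.19753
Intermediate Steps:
V = -16 (V = -4 + (3 + 3*(-5)) = -4 + (3 - 15) = -4 - 12 = -16)
w = -2/15 (w = -(1/(-3) - 1*(-1))/5 = -(-⅓ + 1)/5 = -⅕*⅔ = -2/15 ≈ -0.13333)
r(U) = -4 (r(U) = -1*4 = -4)
d(y, M) = -4/9
d(V, w)² = (-4/9)² = 16/81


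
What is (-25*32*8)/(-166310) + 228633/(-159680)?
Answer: -3700200223/2655638080 ≈ -1.3933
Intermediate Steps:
(-25*32*8)/(-166310) + 228633/(-159680) = -800*8*(-1/166310) + 228633*(-1/159680) = -6400*(-1/166310) - 228633/159680 = 640/16631 - 228633/159680 = -3700200223/2655638080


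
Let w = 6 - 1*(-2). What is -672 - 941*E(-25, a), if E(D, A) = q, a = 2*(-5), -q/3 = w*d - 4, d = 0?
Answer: -11964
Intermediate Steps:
w = 8 (w = 6 + 2 = 8)
q = 12 (q = -3*(8*0 - 4) = -3*(0 - 4) = -3*(-4) = 12)
a = -10
E(D, A) = 12
-672 - 941*E(-25, a) = -672 - 941*12 = -672 - 11292 = -11964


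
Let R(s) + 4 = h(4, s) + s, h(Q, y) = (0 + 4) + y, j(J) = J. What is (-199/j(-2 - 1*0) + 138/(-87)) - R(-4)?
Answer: 6143/58 ≈ 105.91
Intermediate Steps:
h(Q, y) = 4 + y
R(s) = 2*s (R(s) = -4 + ((4 + s) + s) = -4 + (4 + 2*s) = 2*s)
(-199/j(-2 - 1*0) + 138/(-87)) - R(-4) = (-199/(-2 - 1*0) + 138/(-87)) - 2*(-4) = (-199/(-2 + 0) + 138*(-1/87)) - 1*(-8) = (-199/(-2) - 46/29) + 8 = (-199*(-½) - 46/29) + 8 = (199/2 - 46/29) + 8 = 5679/58 + 8 = 6143/58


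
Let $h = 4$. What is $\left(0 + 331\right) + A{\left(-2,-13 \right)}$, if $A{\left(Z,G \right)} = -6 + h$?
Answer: $329$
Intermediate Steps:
$A{\left(Z,G \right)} = -2$ ($A{\left(Z,G \right)} = -6 + 4 = -2$)
$\left(0 + 331\right) + A{\left(-2,-13 \right)} = \left(0 + 331\right) - 2 = 331 - 2 = 329$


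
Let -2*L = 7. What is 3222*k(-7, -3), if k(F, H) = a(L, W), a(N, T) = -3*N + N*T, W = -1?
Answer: 45108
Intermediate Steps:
L = -7/2 (L = -½*7 = -7/2 ≈ -3.5000)
k(F, H) = 14 (k(F, H) = -7*(-3 - 1)/2 = -7/2*(-4) = 14)
3222*k(-7, -3) = 3222*14 = 45108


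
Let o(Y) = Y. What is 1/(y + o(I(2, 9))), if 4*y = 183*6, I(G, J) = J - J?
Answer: 2/549 ≈ 0.0036430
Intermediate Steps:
I(G, J) = 0
y = 549/2 (y = (183*6)/4 = (¼)*1098 = 549/2 ≈ 274.50)
1/(y + o(I(2, 9))) = 1/(549/2 + 0) = 1/(549/2) = 2/549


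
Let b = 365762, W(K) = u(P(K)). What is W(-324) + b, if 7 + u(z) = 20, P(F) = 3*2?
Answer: 365775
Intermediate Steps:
P(F) = 6
u(z) = 13 (u(z) = -7 + 20 = 13)
W(K) = 13
W(-324) + b = 13 + 365762 = 365775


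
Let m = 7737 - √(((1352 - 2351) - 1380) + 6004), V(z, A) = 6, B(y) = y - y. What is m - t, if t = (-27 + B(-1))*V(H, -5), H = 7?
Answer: 7899 - 5*√145 ≈ 7838.8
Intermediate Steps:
B(y) = 0
t = -162 (t = (-27 + 0)*6 = -27*6 = -162)
m = 7737 - 5*√145 (m = 7737 - √((-999 - 1380) + 6004) = 7737 - √(-2379 + 6004) = 7737 - √3625 = 7737 - 5*√145 ≈ 7676.8)
m - t = (7737 - 5*√145) - 1*(-162) = (7737 - 5*√145) + 162 = 7899 - 5*√145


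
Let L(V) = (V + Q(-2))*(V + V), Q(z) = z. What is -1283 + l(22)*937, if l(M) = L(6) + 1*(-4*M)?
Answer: -38763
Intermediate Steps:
L(V) = 2*V*(-2 + V) (L(V) = (V - 2)*(V + V) = (-2 + V)*(2*V) = 2*V*(-2 + V))
l(M) = 48 - 4*M (l(M) = 2*6*(-2 + 6) + 1*(-4*M) = 2*6*4 - 4*M = 48 - 4*M)
-1283 + l(22)*937 = -1283 + (48 - 4*22)*937 = -1283 + (48 - 88)*937 = -1283 - 40*937 = -1283 - 37480 = -38763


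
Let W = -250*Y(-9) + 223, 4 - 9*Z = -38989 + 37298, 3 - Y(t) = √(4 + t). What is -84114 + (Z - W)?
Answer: -250196/3 - 250*I*√5 ≈ -83399.0 - 559.02*I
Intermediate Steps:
Y(t) = 3 - √(4 + t)
Z = 565/3 (Z = 4/9 - (-38989 + 37298)/9 = 4/9 - ⅑*(-1691) = 4/9 + 1691/9 = 565/3 ≈ 188.33)
W = -527 + 250*I*√5 (W = -250*(3 - √(4 - 9)) + 223 = -250*(3 - √(-5)) + 223 = -250*(3 - I*√5) + 223 = (-750 + 250*I*√5) + 223 = -527 + 250*I*√5 ≈ -527.0 + 559.02*I)
-84114 + (Z - W) = -84114 + (565/3 - (-527 + 250*I*√5)) = -84114 + (565/3 + (527 - 250*I*√5)) = -84114 + (2146/3 - 250*I*√5) = -250196/3 - 250*I*√5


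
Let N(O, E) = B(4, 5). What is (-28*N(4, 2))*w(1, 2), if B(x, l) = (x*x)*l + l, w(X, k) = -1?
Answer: 2380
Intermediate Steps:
B(x, l) = l + l*x² (B(x, l) = x²*l + l = l*x² + l = l + l*x²)
N(O, E) = 85 (N(O, E) = 5*(1 + 4²) = 5*(1 + 16) = 5*17 = 85)
(-28*N(4, 2))*w(1, 2) = -28*85*(-1) = -2380*(-1) = 2380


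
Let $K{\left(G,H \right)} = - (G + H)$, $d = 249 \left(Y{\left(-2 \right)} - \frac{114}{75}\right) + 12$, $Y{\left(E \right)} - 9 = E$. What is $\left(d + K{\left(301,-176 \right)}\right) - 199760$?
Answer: $- \frac{4962712}{25} \approx -1.9851 \cdot 10^{5}$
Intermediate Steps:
$Y{\left(E \right)} = 9 + E$
$d = \frac{34413}{25}$ ($d = 249 \left(\left(9 - 2\right) - \frac{114}{75}\right) + 12 = 249 \left(7 - \frac{38}{25}\right) + 12 = 249 \cdot \frac{137}{25} + 12 = \frac{34113}{25} + 12 = \frac{34413}{25} \approx 1376.5$)
$K{\left(G,H \right)} = - G - H$
$\left(d + K{\left(301,-176 \right)}\right) - 199760 = \left(\frac{34413}{25} - 125\right) - 199760 = \frac{31288}{25} - 199760 = - \frac{4962712}{25}$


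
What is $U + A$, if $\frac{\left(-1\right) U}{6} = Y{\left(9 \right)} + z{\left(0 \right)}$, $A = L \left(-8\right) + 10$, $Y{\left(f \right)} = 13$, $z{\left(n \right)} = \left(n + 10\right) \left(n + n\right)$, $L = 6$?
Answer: $-116$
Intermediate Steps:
$z{\left(n \right)} = 2 n \left(10 + n\right)$ ($z{\left(n \right)} = \left(10 + n\right) 2 n = 2 n \left(10 + n\right)$)
$A = -38$ ($A = 6 \left(-8\right) + 10 = -48 + 10 = -38$)
$U = -78$ ($U = - 6 \left(13 + 2 \cdot 0 \left(10 + 0\right)\right) = - 6 \left(13 + 2 \cdot 0 \cdot 10\right) = - 6 \left(13 + 0\right) = \left(-6\right) 13 = -78$)
$U + A = -78 - 38 = -116$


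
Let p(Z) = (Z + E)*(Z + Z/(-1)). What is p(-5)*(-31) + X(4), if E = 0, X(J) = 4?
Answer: 4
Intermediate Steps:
p(Z) = 0 (p(Z) = (Z + 0)*(Z + Z/(-1)) = Z*(Z + Z*(-1)) = Z*(Z - Z) = Z*0 = 0)
p(-5)*(-31) + X(4) = 0*(-31) + 4 = 0 + 4 = 4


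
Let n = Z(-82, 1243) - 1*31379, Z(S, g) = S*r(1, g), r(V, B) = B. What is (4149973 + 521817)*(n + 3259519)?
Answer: 14605015303060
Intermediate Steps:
Z(S, g) = S*g
n = -133305 (n = -82*1243 - 1*31379 = -101926 - 31379 = -133305)
(4149973 + 521817)*(n + 3259519) = (4149973 + 521817)*(-133305 + 3259519) = 4671790*3126214 = 14605015303060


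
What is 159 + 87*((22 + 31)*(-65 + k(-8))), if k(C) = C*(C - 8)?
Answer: 290652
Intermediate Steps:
k(C) = C*(-8 + C)
159 + 87*((22 + 31)*(-65 + k(-8))) = 159 + 87*((22 + 31)*(-65 - 8*(-8 - 8))) = 159 + 87*(53*(-65 - 8*(-16))) = 159 + 87*(53*(-65 + 128)) = 159 + 87*(53*63) = 159 + 87*3339 = 159 + 290493 = 290652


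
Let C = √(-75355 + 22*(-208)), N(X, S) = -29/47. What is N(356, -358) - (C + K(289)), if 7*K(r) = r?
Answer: -13786/329 - I*√79931 ≈ -41.903 - 282.72*I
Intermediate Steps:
N(X, S) = -29/47 (N(X, S) = -29*1/47 = -29/47)
K(r) = r/7
C = I*√79931 (C = √(-75355 - 4576) = √(-79931) = I*√79931 ≈ 282.72*I)
N(356, -358) - (C + K(289)) = -29/47 - (I*√79931 + (⅐)*289) = -29/47 - (I*√79931 + 289/7) = -29/47 - (289/7 + I*√79931) = -29/47 + (-289/7 - I*√79931) = -13786/329 - I*√79931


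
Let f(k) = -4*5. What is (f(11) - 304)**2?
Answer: 104976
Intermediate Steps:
f(k) = -20
(f(11) - 304)**2 = (-20 - 304)**2 = (-324)**2 = 104976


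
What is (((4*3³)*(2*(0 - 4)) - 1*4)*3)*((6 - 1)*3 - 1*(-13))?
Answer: -72912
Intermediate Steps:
(((4*3³)*(2*(0 - 4)) - 1*4)*3)*((6 - 1)*3 - 1*(-13)) = (((4*27)*(2*(-4)) - 4)*3)*(5*3 + 13) = ((108*(-8) - 4)*3)*(15 + 13) = ((-864 - 4)*3)*28 = -868*3*28 = -2604*28 = -72912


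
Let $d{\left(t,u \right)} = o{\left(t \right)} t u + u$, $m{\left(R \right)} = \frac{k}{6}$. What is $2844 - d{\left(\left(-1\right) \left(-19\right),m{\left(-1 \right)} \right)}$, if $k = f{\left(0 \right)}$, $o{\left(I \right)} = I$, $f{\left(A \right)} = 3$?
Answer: $2663$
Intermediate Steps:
$k = 3$
$m{\left(R \right)} = \frac{1}{2}$ ($m{\left(R \right)} = \frac{3}{6} = 3 \cdot \frac{1}{6} = \frac{1}{2}$)
$d{\left(t,u \right)} = u + u t^{2}$ ($d{\left(t,u \right)} = t t u + u = t^{2} u + u = u t^{2} + u = u + u t^{2}$)
$2844 - d{\left(\left(-1\right) \left(-19\right),m{\left(-1 \right)} \right)} = 2844 - \frac{1 + \left(\left(-1\right) \left(-19\right)\right)^{2}}{2} = 2844 - \frac{1 + 19^{2}}{2} = 2844 - \frac{1 + 361}{2} = 2844 - \frac{1}{2} \cdot 362 = 2844 - 181 = 2663$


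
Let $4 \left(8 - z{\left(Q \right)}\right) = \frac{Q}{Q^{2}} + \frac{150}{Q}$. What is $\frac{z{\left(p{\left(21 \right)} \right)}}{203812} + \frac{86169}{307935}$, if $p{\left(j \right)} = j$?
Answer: $\frac{163932404143}{585767916720} \approx 0.27986$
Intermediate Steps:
$z{\left(Q \right)} = 8 - \frac{151}{4 Q}$ ($z{\left(Q \right)} = 8 - \frac{\frac{Q}{Q^{2}} + \frac{150}{Q}}{4} = 8 - \frac{\frac{1}{Q} + \frac{150}{Q}}{4} = 8 - \frac{151 \frac{1}{Q}}{4} = 8 - \frac{151}{4 Q}$)
$\frac{z{\left(p{\left(21 \right)} \right)}}{203812} + \frac{86169}{307935} = \frac{8 - \frac{151}{4 \cdot 21}}{203812} + \frac{86169}{307935} = \left(8 - \frac{151}{84}\right) \frac{1}{203812} + 86169 \cdot \frac{1}{307935} = \left(8 - \frac{151}{84}\right) \frac{1}{203812} + \frac{28723}{102645} = \frac{521}{84} \cdot \frac{1}{203812} + \frac{28723}{102645} = \frac{521}{17120208} + \frac{28723}{102645} = \frac{163932404143}{585767916720}$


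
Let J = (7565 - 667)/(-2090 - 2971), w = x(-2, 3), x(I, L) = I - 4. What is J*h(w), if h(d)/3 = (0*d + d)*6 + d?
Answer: 41388/241 ≈ 171.73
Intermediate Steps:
x(I, L) = -4 + I
w = -6 (w = -4 - 2 = -6)
h(d) = 21*d (h(d) = 3*((0*d + d)*6 + d) = 3*((0 + d)*6 + d) = 3*(d*6 + d) = 3*(6*d + d) = 3*(7*d) = 21*d)
J = -6898/5061 (J = 6898/(-5061) = 6898*(-1/5061) = -6898/5061 ≈ -1.3630)
J*h(w) = -6898*(-6)/241 = -6898/5061*(-126) = 41388/241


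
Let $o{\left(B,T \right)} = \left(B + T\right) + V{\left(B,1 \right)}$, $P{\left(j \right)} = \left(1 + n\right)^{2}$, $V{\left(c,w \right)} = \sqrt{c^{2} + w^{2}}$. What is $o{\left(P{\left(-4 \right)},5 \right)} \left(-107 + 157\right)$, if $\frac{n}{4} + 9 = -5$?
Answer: $151500 + 50 \sqrt{9150626} \approx 3.0275 \cdot 10^{5}$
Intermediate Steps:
$n = -56$ ($n = -36 + 4 \left(-5\right) = -36 - 20 = -56$)
$P{\left(j \right)} = 3025$ ($P{\left(j \right)} = \left(1 - 56\right)^{2} = \left(-55\right)^{2} = 3025$)
$o{\left(B,T \right)} = B + T + \sqrt{1 + B^{2}}$ ($o{\left(B,T \right)} = \left(B + T\right) + \sqrt{B^{2} + 1^{2}} = \left(B + T\right) + \sqrt{B^{2} + 1} = \left(B + T\right) + \sqrt{1 + B^{2}} = B + T + \sqrt{1 + B^{2}}$)
$o{\left(P{\left(-4 \right)},5 \right)} \left(-107 + 157\right) = \left(3025 + 5 + \sqrt{1 + 3025^{2}}\right) \left(-107 + 157\right) = \left(3025 + 5 + \sqrt{1 + 9150625}\right) 50 = \left(3025 + 5 + \sqrt{9150626}\right) 50 = \left(3030 + \sqrt{9150626}\right) 50 = 151500 + 50 \sqrt{9150626}$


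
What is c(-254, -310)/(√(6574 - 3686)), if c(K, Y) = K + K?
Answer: -127*√2/19 ≈ -9.4529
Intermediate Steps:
c(K, Y) = 2*K
c(-254, -310)/(√(6574 - 3686)) = (2*(-254))/(√(6574 - 3686)) = -508*√2/76 = -127*√2/19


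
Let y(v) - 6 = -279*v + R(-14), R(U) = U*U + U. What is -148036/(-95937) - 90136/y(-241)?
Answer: 1334245940/6468744099 ≈ 0.20626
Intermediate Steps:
R(U) = U + U² (R(U) = U² + U = U + U²)
y(v) = 188 - 279*v (y(v) = 6 + (-279*v - 14*(1 - 14)) = 6 + (-279*v - 14*(-13)) = 6 + (-279*v + 182) = 6 + (182 - 279*v) = 188 - 279*v)
-148036/(-95937) - 90136/y(-241) = -148036/(-95937) - 90136/(188 - 279*(-241)) = -148036*(-1/95937) - 90136/(188 + 67239) = 148036/95937 - 90136/67427 = 1334245940/6468744099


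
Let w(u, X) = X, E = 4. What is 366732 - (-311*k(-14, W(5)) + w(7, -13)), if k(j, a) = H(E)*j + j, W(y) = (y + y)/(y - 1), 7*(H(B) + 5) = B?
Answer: 381673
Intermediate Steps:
H(B) = -5 + B/7
W(y) = 2*y/(-1 + y) (W(y) = (2*y)/(-1 + y) = 2*y/(-1 + y))
k(j, a) = -24*j/7 (k(j, a) = (-5 + (⅐)*4)*j + j = (-5 + 4/7)*j + j = -31*j/7 + j = -24*j/7)
366732 - (-311*k(-14, W(5)) + w(7, -13)) = 366732 - (-(-7464)*(-14)/7 - 13) = 366732 - (-311*48 - 13) = 366732 - (-14928 - 13) = 366732 - 1*(-14941) = 366732 + 14941 = 381673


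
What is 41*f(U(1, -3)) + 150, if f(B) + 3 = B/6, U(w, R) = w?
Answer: 203/6 ≈ 33.833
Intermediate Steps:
f(B) = -3 + B/6
41*f(U(1, -3)) + 150 = 41*(-3 + (⅙)*1) + 150 = 41*(-3 + ⅙) + 150 = 41*(-17/6) + 150 = -697/6 + 150 = 203/6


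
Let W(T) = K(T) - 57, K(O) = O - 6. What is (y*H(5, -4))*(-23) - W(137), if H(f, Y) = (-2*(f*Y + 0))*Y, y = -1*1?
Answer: -3754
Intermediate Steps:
y = -1
K(O) = -6 + O
H(f, Y) = -2*f*Y² (H(f, Y) = (-2*(Y*f + 0))*Y = (-2*Y*f)*Y = -2*f*Y²)
W(T) = -63 + T (W(T) = (-6 + T) - 57 = -63 + T)
(y*H(5, -4))*(-23) - W(137) = -(-2)*5*(-4)²*(-23) - (-63 + 137) = -(-2)*5*16*(-23) - 1*74 = -1*(-160)*(-23) - 74 = 160*(-23) - 74 = -3680 - 74 = -3754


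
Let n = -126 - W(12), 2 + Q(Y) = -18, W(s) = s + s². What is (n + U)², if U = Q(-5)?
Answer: 91204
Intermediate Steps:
Q(Y) = -20 (Q(Y) = -2 - 18 = -20)
U = -20
n = -282 (n = -126 - 12*(1 + 12) = -126 - 12*13 = -126 - 1*156 = -126 - 156 = -282)
(n + U)² = (-282 - 20)² = (-302)² = 91204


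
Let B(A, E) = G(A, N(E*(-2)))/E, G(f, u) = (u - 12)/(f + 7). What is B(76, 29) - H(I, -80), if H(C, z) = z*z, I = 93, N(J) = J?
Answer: -15404870/2407 ≈ -6400.0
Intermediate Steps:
G(f, u) = (-12 + u)/(7 + f)
B(A, E) = (-12 - 2*E)/(E*(7 + A)) (B(A, E) = ((-12 + E*(-2))/(7 + A))/E = ((-12 - 2*E)/(7 + A))/E = (-12 - 2*E)/(E*(7 + A)))
H(C, z) = z²
B(76, 29) - H(I, -80) = 2*(-6 - 1*29)/(29*(7 + 76)) - 1*(-80)² = 2*(1/29)*(-6 - 29)/83 - 1*6400 = 2*(1/29)*(1/83)*(-35) - 6400 = -70/2407 - 6400 = -15404870/2407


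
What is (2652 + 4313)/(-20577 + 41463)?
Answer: 6965/20886 ≈ 0.33348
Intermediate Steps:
(2652 + 4313)/(-20577 + 41463) = 6965/20886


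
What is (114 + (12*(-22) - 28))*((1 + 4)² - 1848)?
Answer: 324494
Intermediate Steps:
(114 + (12*(-22) - 28))*((1 + 4)² - 1848) = (114 + (-264 - 28))*(5² - 1848) = (114 - 292)*(25 - 1848) = -178*(-1823) = 324494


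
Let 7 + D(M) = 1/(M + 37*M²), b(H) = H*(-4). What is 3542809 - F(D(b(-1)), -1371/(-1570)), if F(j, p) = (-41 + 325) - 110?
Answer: 3542635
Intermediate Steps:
b(H) = -4*H
D(M) = -7 + 1/(M + 37*M²)
F(j, p) = 174 (F(j, p) = 284 - 110 = 174)
3542809 - F(D(b(-1)), -1371/(-1570)) = 3542809 - 1*174 = 3542809 - 174 = 3542635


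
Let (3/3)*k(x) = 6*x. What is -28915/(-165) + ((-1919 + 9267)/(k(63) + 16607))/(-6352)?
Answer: 155980056319/890081940 ≈ 175.24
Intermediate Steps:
k(x) = 6*x
-28915/(-165) + ((-1919 + 9267)/(k(63) + 16607))/(-6352) = -28915/(-165) + ((-1919 + 9267)/(6*63 + 16607))/(-6352) = -28915*(-1/165) + (7348/(378 + 16607))*(-1/6352) = 5783/33 + (7348/16985)*(-1/6352) = 5783/33 - 1837/26972180 = 155980056319/890081940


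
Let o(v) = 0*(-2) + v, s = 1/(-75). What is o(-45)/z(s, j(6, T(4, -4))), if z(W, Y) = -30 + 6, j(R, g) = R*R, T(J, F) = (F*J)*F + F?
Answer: 15/8 ≈ 1.8750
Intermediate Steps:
s = -1/75 ≈ -0.013333
T(J, F) = F + J*F**2 (T(J, F) = J*F**2 + F = F + J*F**2)
j(R, g) = R**2
o(v) = v (o(v) = 0 + v = v)
z(W, Y) = -24
o(-45)/z(s, j(6, T(4, -4))) = -45/(-24) = -45*(-1/24) = 15/8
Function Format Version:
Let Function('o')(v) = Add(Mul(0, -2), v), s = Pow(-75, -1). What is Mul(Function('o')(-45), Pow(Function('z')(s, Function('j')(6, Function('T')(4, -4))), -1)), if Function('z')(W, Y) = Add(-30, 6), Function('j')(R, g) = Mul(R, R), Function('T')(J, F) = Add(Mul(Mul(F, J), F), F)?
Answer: Rational(15, 8) ≈ 1.8750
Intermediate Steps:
s = Rational(-1, 75) ≈ -0.013333
Function('T')(J, F) = Add(F, Mul(J, Pow(F, 2))) (Function('T')(J, F) = Add(Mul(J, Pow(F, 2)), F) = Add(F, Mul(J, Pow(F, 2))))
Function('j')(R, g) = Pow(R, 2)
Function('o')(v) = v (Function('o')(v) = Add(0, v) = v)
Function('z')(W, Y) = -24
Mul(Function('o')(-45), Pow(Function('z')(s, Function('j')(6, Function('T')(4, -4))), -1)) = Mul(-45, Pow(-24, -1)) = Mul(-45, Rational(-1, 24)) = Rational(15, 8)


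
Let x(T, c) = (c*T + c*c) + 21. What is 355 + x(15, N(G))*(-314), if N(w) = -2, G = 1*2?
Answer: 1925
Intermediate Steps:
G = 2
x(T, c) = 21 + c² + T*c (x(T, c) = (T*c + c²) + 21 = (c² + T*c) + 21 = 21 + c² + T*c)
355 + x(15, N(G))*(-314) = 355 + (21 + (-2)² + 15*(-2))*(-314) = 355 + (21 + 4 - 30)*(-314) = 355 - 5*(-314) = 355 + 1570 = 1925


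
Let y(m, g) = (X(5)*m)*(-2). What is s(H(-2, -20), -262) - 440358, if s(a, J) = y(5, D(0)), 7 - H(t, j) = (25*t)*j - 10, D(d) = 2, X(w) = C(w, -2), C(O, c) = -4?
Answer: -440318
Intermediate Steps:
X(w) = -4
y(m, g) = 8*m (y(m, g) = -4*m*(-2) = 8*m)
H(t, j) = 17 - 25*j*t (H(t, j) = 7 - ((25*t)*j - 10) = 7 - (25*j*t - 10) = 7 - (-10 + 25*j*t) = 7 + (10 - 25*j*t) = 17 - 25*j*t)
s(a, J) = 40 (s(a, J) = 8*5 = 40)
s(H(-2, -20), -262) - 440358 = 40 - 440358 = -440318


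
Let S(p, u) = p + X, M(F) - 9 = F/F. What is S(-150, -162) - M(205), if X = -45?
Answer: -205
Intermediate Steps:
M(F) = 10 (M(F) = 9 + F/F = 9 + 1 = 10)
S(p, u) = -45 + p (S(p, u) = p - 45 = -45 + p)
S(-150, -162) - M(205) = (-45 - 150) - 1*10 = -195 - 10 = -205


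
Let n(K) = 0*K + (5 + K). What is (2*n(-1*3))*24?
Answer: 96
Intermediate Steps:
n(K) = 5 + K (n(K) = 0 + (5 + K) = 5 + K)
(2*n(-1*3))*24 = (2*(5 - 1*3))*24 = (2*(5 - 3))*24 = (2*2)*24 = 4*24 = 96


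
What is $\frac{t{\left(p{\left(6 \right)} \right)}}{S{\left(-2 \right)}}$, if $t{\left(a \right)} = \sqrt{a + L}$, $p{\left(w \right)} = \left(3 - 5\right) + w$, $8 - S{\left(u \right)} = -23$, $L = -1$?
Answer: $\frac{\sqrt{3}}{31} \approx 0.055873$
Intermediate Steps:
$S{\left(u \right)} = 31$ ($S{\left(u \right)} = 8 - -23 = 8 + 23 = 31$)
$p{\left(w \right)} = -2 + w$
$t{\left(a \right)} = \sqrt{-1 + a}$ ($t{\left(a \right)} = \sqrt{a - 1} = \sqrt{-1 + a}$)
$\frac{t{\left(p{\left(6 \right)} \right)}}{S{\left(-2 \right)}} = \frac{\sqrt{-1 + \left(-2 + 6\right)}}{31} = \sqrt{-1 + 4} \cdot \frac{1}{31} = \sqrt{3} \cdot \frac{1}{31} = \frac{\sqrt{3}}{31}$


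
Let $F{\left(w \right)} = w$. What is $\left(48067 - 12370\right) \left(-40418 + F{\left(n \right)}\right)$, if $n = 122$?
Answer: $-1438446312$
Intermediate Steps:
$\left(48067 - 12370\right) \left(-40418 + F{\left(n \right)}\right) = \left(48067 - 12370\right) \left(-40418 + 122\right) = 35697 \left(-40296\right) = -1438446312$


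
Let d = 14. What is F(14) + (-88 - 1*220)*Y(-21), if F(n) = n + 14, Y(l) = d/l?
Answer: 700/3 ≈ 233.33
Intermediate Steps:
Y(l) = 14/l
F(n) = 14 + n
F(14) + (-88 - 1*220)*Y(-21) = (14 + 14) + (-88 - 1*220)*(14/(-21)) = 28 + (-88 - 220)*(14*(-1/21)) = 28 - 308*(-2/3) = 28 + 616/3 = 700/3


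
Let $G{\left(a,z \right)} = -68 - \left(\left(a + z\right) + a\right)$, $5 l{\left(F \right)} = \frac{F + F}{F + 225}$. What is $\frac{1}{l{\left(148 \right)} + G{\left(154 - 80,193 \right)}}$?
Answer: $- \frac{1865}{762489} \approx -0.0024459$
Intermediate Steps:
$l{\left(F \right)} = \frac{2 F}{5 \left(225 + F\right)}$ ($l{\left(F \right)} = \frac{\left(F + F\right) \frac{1}{F + 225}}{5} = \frac{2 F \frac{1}{225 + F}}{5} = \frac{2 F}{5 \left(225 + F\right)}$)
$G{\left(a,z \right)} = -68 - z - 2 a$ ($G{\left(a,z \right)} = -68 - \left(z + 2 a\right) = -68 - z - 2 a$)
$\frac{1}{l{\left(148 \right)} + G{\left(154 - 80,193 \right)}} = \frac{1}{\frac{2}{5} \cdot 148 \frac{1}{225 + 148} - \left(261 + 2 \left(154 - 80\right)\right)} = \frac{1}{\frac{2}{5} \cdot 148 \cdot \frac{1}{373} - \left(261 + 2 \left(154 - 80\right)\right)} = \frac{1}{\frac{2}{5} \cdot 148 \cdot \frac{1}{373} - 409} = \frac{1}{\frac{296}{1865} - 409} = \frac{1}{- \frac{762489}{1865}} = - \frac{1865}{762489}$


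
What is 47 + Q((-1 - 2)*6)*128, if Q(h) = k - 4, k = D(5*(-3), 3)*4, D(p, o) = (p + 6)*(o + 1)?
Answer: -18897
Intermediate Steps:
D(p, o) = (1 + o)*(6 + p) (D(p, o) = (6 + p)*(1 + o) = (1 + o)*(6 + p))
k = -144 (k = (6 + 5*(-3) + 6*3 + 3*(5*(-3)))*4 = (6 - 15 + 18 + 3*(-15))*4 = (6 - 15 + 18 - 45)*4 = -36*4 = -144)
Q(h) = -148 (Q(h) = -144 - 4 = -148)
47 + Q((-1 - 2)*6)*128 = 47 - 148*128 = 47 - 18944 = -18897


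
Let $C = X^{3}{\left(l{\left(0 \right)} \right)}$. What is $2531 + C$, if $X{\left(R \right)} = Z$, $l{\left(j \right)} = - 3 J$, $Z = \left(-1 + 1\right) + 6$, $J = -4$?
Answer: $2747$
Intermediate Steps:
$Z = 6$ ($Z = 0 + 6 = 6$)
$l{\left(j \right)} = 12$ ($l{\left(j \right)} = \left(-3\right) \left(-4\right) = 12$)
$X{\left(R \right)} = 6$
$C = 216$ ($C = 6^{3} = 216$)
$2531 + C = 2531 + 216 = 2747$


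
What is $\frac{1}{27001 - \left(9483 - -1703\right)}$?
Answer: $\frac{1}{15815} \approx 6.3231 \cdot 10^{-5}$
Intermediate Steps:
$\frac{1}{27001 - \left(9483 - -1703\right)} = \frac{1}{27001 - \left(9483 + 1703\right)} = \frac{1}{27001 - 11186} = \frac{1}{15815}$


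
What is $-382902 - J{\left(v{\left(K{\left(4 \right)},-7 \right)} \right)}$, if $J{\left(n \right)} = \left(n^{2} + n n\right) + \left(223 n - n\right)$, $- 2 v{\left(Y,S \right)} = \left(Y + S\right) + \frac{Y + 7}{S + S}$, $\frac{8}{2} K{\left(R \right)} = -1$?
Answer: $- \frac{2407131889}{6272} \approx -3.8379 \cdot 10^{5}$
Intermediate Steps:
$K{\left(R \right)} = - \frac{1}{4}$ ($K{\left(R \right)} = \frac{1}{4} \left(-1\right) = - \frac{1}{4}$)
$v{\left(Y,S \right)} = - \frac{S}{2} - \frac{Y}{2} - \frac{7 + Y}{4 S}$ ($v{\left(Y,S \right)} = - \frac{\left(Y + S\right) + \frac{Y + 7}{S + S}}{2} = - \frac{\left(S + Y\right) + \frac{7 + Y}{2 S}}{2} = - \frac{S + Y + \frac{7 + Y}{2 S}}{2} = - \frac{S}{2} - \frac{Y}{2} - \frac{7 + Y}{4 S}$)
$J{\left(n \right)} = 2 n^{2} + 222 n$ ($J{\left(n \right)} = \left(n^{2} + n^{2}\right) + 222 n = 2 n^{2} + 222 n$)
$-382902 - J{\left(v{\left(K{\left(4 \right)},-7 \right)} \right)} = -382902 - 2 \frac{-7 - - \frac{1}{4} - - 14 \left(-7 - \frac{1}{4}\right)}{4 \left(-7\right)} \left(111 + \frac{-7 - - \frac{1}{4} - - 14 \left(-7 - \frac{1}{4}\right)}{4 \left(-7\right)}\right) = -382902 - 2 \cdot \frac{1}{4} \left(- \frac{1}{7}\right) \left(-7 + \frac{1}{4} - \left(-14\right) \left(- \frac{29}{4}\right)\right) \left(111 + \frac{1}{4} \left(- \frac{1}{7}\right) \left(-7 + \frac{1}{4} - \left(-14\right) \left(- \frac{29}{4}\right)\right)\right) = -382902 - 2 \cdot \frac{1}{4} \left(- \frac{1}{7}\right) \left(-7 + \frac{1}{4} - \frac{203}{2}\right) \left(111 + \frac{1}{4} \left(- \frac{1}{7}\right) \left(-7 + \frac{1}{4} - \frac{203}{2}\right)\right) = -382902 - 2 \cdot \frac{1}{4} \left(- \frac{1}{7}\right) \left(- \frac{433}{4}\right) \left(111 + \frac{1}{4} \left(- \frac{1}{7}\right) \left(- \frac{433}{4}\right)\right) = -382902 - 2 \cdot \frac{433}{112} \left(111 + \frac{433}{112}\right) = -382902 - 2 \cdot \frac{433}{112} \cdot \frac{12865}{112} = -382902 - \frac{5570545}{6272} = - \frac{2407131889}{6272}$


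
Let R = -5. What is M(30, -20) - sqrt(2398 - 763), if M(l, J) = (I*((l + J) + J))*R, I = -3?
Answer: -150 - sqrt(1635) ≈ -190.44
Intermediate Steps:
M(l, J) = 15*l + 30*J (M(l, J) = -3*((l + J) + J)*(-5) = -3*((J + l) + J)*(-5) = -3*(l + 2*J)*(-5) = (-6*J - 3*l)*(-5) = 15*l + 30*J)
M(30, -20) - sqrt(2398 - 763) = (15*30 + 30*(-20)) - sqrt(2398 - 763) = (450 - 600) - sqrt(1635) = -150 - sqrt(1635)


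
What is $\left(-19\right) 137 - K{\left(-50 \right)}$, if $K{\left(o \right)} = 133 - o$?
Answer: $-2786$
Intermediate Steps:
$\left(-19\right) 137 - K{\left(-50 \right)} = \left(-19\right) 137 - \left(133 - -50\right) = -2603 - \left(133 + 50\right) = -2603 - 183 = -2786$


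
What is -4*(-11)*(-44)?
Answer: -1936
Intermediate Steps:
-4*(-11)*(-44) = 44*(-44) = -1936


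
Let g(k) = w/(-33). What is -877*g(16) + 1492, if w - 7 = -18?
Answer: 3599/3 ≈ 1199.7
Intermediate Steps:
w = -11 (w = 7 - 18 = -11)
g(k) = ⅓ (g(k) = -11/(-33) = -11*(-1/33) = ⅓)
-877*g(16) + 1492 = -877*⅓ + 1492 = -877/3 + 1492 = 3599/3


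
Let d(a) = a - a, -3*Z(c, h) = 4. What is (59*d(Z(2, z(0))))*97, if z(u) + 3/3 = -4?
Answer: 0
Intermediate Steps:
z(u) = -5 (z(u) = -1 - 4 = -5)
Z(c, h) = -4/3 (Z(c, h) = -⅓*4 = -4/3)
d(a) = 0
(59*d(Z(2, z(0))))*97 = (59*0)*97 = 0*97 = 0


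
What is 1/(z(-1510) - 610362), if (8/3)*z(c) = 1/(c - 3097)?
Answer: -36856/22495501875 ≈ -1.6384e-6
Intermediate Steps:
z(c) = 3/(8*(-3097 + c)) (z(c) = 3/(8*(c - 3097)) = 3/(8*(-3097 + c)))
1/(z(-1510) - 610362) = 1/(3/(8*(-3097 - 1510)) - 610362) = 1/((3/8)/(-4607) - 610362) = 1/((3/8)*(-1/4607) - 610362) = 1/(-3/36856 - 610362) = 1/(-22495501875/36856) = -36856/22495501875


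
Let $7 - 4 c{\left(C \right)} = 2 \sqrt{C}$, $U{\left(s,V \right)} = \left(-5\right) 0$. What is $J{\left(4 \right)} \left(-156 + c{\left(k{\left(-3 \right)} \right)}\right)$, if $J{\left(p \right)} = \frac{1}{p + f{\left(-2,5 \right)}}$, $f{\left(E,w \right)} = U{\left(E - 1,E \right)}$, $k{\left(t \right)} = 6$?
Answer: $- \frac{617}{16} - \frac{\sqrt{6}}{8} \approx -38.869$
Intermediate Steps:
$U{\left(s,V \right)} = 0$
$c{\left(C \right)} = \frac{7}{4} - \frac{\sqrt{C}}{2}$ ($c{\left(C \right)} = \frac{7}{4} - \frac{2 \sqrt{C}}{4} = \frac{7}{4} - \frac{\sqrt{C}}{2}$)
$f{\left(E,w \right)} = 0$
$J{\left(p \right)} = \frac{1}{p}$ ($J{\left(p \right)} = \frac{1}{p + 0} = \frac{1}{p}$)
$J{\left(4 \right)} \left(-156 + c{\left(k{\left(-3 \right)} \right)}\right) = \frac{-156 + \left(\frac{7}{4} - \frac{\sqrt{6}}{2}\right)}{4} = \frac{- \frac{617}{4} - \frac{\sqrt{6}}{2}}{4} = - \frac{617}{16} - \frac{\sqrt{6}}{8}$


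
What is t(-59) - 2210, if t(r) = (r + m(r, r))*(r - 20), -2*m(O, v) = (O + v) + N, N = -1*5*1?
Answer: -4815/2 ≈ -2407.5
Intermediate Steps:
N = -5 (N = -5*1 = -5)
m(O, v) = 5/2 - O/2 - v/2 (m(O, v) = -((O + v) - 5)/2 = -(-5 + O + v)/2 = 5/2 - O/2 - v/2)
t(r) = -50 + 5*r/2 (t(r) = (r + (5/2 - r/2 - r/2))*(r - 20) = (r + (5/2 - r))*(-20 + r) = 5*(-20 + r)/2 = -50 + 5*r/2)
t(-59) - 2210 = (-50 + (5/2)*(-59)) - 2210 = (-50 - 295/2) - 2210 = -395/2 - 2210 = -4815/2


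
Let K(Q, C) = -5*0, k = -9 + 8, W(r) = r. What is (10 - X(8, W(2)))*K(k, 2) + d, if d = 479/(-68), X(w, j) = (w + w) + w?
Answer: -479/68 ≈ -7.0441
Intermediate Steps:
k = -1
X(w, j) = 3*w (X(w, j) = 2*w + w = 3*w)
K(Q, C) = 0
d = -479/68 (d = 479*(-1/68) = -479/68 ≈ -7.0441)
(10 - X(8, W(2)))*K(k, 2) + d = (10 - 3*8)*0 - 479/68 = (10 - 1*24)*0 - 479/68 = (10 - 24)*0 - 479/68 = -14*0 - 479/68 = 0 - 479/68 = -479/68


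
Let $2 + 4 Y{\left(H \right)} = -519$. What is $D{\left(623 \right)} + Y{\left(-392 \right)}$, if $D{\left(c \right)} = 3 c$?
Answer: $\frac{6955}{4} \approx 1738.8$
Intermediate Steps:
$Y{\left(H \right)} = - \frac{521}{4}$ ($Y{\left(H \right)} = - \frac{1}{2} + \frac{1}{4} \left(-519\right) = - \frac{1}{2} - \frac{519}{4} = - \frac{521}{4}$)
$D{\left(623 \right)} + Y{\left(-392 \right)} = 3 \cdot 623 - \frac{521}{4} = 1869 - \frac{521}{4} = \frac{6955}{4}$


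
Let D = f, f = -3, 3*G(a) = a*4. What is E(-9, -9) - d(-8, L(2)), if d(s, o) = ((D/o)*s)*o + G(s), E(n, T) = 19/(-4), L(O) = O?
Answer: -217/12 ≈ -18.083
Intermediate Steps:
G(a) = 4*a/3 (G(a) = (a*4)/3 = (4*a)/3 = 4*a/3)
D = -3
E(n, T) = -19/4 (E(n, T) = 19*(-1/4) = -19/4)
d(s, o) = -5*s/3 (d(s, o) = ((-3/o)*s)*o + 4*s/3 = (-3*s/o)*o + 4*s/3 = -3*s + 4*s/3 = -5*s/3)
E(-9, -9) - d(-8, L(2)) = -19/4 - (-5)*(-8)/3 = -19/4 - 1*40/3 = -19/4 - 40/3 = -217/12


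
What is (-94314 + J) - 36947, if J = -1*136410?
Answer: -267671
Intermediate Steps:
J = -136410
(-94314 + J) - 36947 = (-94314 - 136410) - 36947 = -230724 - 36947 = -267671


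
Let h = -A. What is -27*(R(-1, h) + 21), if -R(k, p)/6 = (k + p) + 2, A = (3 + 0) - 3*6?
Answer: 2025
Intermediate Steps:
A = -15 (A = 3 - 18 = -15)
h = 15 (h = -1*(-15) = 15)
R(k, p) = -12 - 6*k - 6*p (R(k, p) = -6*((k + p) + 2) = -6*(2 + k + p) = -12 - 6*k - 6*p)
-27*(R(-1, h) + 21) = -27*((-12 - 6*(-1) - 6*15) + 21) = -27*((-12 + 6 - 90) + 21) = -27*(-96 + 21) = -27*(-75) = 2025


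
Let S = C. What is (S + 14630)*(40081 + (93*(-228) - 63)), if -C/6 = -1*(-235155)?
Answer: -26269988200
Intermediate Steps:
C = -1410930 (C = -(-6)*(-235155) = -6*235155 = -1410930)
S = -1410930
(S + 14630)*(40081 + (93*(-228) - 63)) = (-1410930 + 14630)*(40081 + (93*(-228) - 63)) = -1396300*(40081 + (-21204 - 63)) = -1396300*(40081 - 21267) = -1396300*18814 = -26269988200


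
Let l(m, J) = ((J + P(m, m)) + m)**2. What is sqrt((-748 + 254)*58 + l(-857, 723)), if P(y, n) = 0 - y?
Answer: sqrt(494077) ≈ 702.91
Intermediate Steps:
P(y, n) = -y
l(m, J) = J**2 (l(m, J) = ((J - m) + m)**2 = J**2)
sqrt((-748 + 254)*58 + l(-857, 723)) = sqrt((-748 + 254)*58 + 723**2) = sqrt(-494*58 + 522729) = sqrt(-28652 + 522729) = sqrt(494077)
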